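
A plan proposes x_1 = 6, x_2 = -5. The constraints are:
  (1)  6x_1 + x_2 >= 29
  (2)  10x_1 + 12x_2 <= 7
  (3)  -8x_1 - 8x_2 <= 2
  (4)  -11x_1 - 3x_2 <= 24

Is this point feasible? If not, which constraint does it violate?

feasible

(1): 31 ≥ 29 ✓
(2): 0 ≤ 7 ✓
(3): -8 ≤ 2 ✓
(4): -51 ≤ 24 ✓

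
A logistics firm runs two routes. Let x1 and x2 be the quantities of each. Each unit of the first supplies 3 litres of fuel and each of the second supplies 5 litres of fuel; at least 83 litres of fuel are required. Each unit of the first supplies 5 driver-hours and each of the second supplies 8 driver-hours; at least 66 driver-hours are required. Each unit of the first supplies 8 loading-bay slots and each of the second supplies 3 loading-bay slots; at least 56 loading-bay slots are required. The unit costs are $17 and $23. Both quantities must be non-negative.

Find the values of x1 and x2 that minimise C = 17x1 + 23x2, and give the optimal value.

Vertices and C = 17x1 + 23x2:
  (0, 56/3) → C = 1288/3
  (83/3, 0) → C = 1411/3
  (1, 16) → C = 385
The feasible region is unbounded (it extends along (0, 1), (1, 0)), but C strictly increases along every unbounded feasible direction, so there is no improving ray and the minimum is attained at a vertex.

The optimum lies where 3x1 + 5x2 = 83 and 8x1 + 3x2 = 56.
Solving simultaneously gives x1 = 1, x2 = 16.

x1 = 1, x2 = 16, minimum C = 385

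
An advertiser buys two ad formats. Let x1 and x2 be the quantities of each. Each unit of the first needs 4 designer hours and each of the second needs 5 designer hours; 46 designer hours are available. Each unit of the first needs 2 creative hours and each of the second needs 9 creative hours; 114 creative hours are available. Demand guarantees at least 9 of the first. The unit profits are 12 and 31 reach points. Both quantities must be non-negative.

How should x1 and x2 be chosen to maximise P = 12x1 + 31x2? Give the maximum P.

Vertices and P = 12x1 + 31x2:
  (23/2, 0) → P = 138
  (9, 0) → P = 108
  (9, 2) → P = 170

The optimum lies where 4x1 + 5x2 = 46 and x1 = 9.
Solving simultaneously gives x1 = 9, x2 = 2.

x1 = 9, x2 = 2, maximum P = 170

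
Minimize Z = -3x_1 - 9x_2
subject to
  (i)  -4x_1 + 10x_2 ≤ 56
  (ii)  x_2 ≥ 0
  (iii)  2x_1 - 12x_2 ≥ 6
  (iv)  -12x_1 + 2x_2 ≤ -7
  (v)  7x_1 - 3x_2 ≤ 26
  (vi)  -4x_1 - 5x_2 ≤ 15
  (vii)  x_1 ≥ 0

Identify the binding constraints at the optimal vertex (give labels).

Extreme points and Z = -3x_1 - 9x_2:
  (3, 0) → Z = -9
  (26/7, 0) → Z = -78/7
  (49/13, 5/39) → Z = -162/13

The minimum is at (49/13, 5/39). Substituting into each constraint, equality holds for (iii) and (v); the remaining constraints have slack.

(iii) and (v)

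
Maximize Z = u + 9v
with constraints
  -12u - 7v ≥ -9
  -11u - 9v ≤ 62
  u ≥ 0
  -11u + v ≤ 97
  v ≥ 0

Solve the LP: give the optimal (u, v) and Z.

The binding constraints are -12u - 7v = -9 and u = 0.
Solving simultaneously gives u = 0, v = 9/7.

u = 0, v = 9/7, maximum Z = 81/7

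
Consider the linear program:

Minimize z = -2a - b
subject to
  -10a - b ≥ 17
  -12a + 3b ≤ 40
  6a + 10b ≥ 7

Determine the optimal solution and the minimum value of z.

a = -13/6, b = 14/3, minimum z = -1/3

Vertices and z = -2a - b:
  (-13/6, 14/3) → z = -1/3
  (-177/94, 86/47) → z = 91/47
  (-379/138, 54/23) → z = 217/69

The binding constraints are -10a - b = 17 and -12a + 3b = 40.
Solving simultaneously gives a = -13/6, b = 14/3.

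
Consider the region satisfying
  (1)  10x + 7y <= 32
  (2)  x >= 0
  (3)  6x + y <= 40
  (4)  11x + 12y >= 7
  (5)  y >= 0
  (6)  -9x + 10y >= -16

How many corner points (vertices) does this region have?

Intersecting each pair of boundary lines and keeping only the points that satisfy every inequality leaves:
  (0, 32/7)
  (432/163, 128/163)
  (0, 7/12)
  (7/11, 0)
  (16/9, 0)

5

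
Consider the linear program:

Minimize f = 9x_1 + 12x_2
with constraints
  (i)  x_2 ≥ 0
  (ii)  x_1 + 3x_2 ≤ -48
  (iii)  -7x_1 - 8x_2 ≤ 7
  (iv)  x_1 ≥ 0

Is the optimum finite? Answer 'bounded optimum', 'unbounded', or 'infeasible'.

infeasible

The boundaries x_2 = 0 and x_1 = 0 meet at (0, 0), but that point violates x_1 + 3x_2 ≤ -48. Every candidate vertex is excluded by some other constraint, so the feasible region is empty.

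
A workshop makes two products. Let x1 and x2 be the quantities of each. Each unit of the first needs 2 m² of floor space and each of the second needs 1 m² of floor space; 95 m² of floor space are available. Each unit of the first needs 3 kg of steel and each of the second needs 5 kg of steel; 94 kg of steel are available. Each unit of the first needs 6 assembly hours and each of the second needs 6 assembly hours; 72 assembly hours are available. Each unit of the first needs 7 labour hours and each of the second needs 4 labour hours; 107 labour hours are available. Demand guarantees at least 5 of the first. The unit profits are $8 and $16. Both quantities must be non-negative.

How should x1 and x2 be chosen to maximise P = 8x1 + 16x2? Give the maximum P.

x1 = 5, x2 = 7, maximum P = 152

Extreme points and P = 8x1 + 16x2:
  (12, 0) → P = 96
  (5, 0) → P = 40
  (5, 7) → P = 152

At the optimal vertex, 6x1 + 6x2 = 72 and x1 = 5.
Solving simultaneously gives x1 = 5, x2 = 7.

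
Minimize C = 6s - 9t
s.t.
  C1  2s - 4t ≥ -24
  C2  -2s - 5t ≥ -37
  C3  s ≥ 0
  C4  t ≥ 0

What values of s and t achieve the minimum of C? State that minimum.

Extreme points and C = 6s - 9t:
  (14/9, 61/9) → C = -155/3
  (0, 6) → C = -54
  (37/2, 0) → C = 111
  (0, 0) → C = 0

At the optimal vertex, 2s - 4t = -24 and s = 0.
Solving simultaneously gives s = 0, t = 6.

s = 0, t = 6, minimum C = -54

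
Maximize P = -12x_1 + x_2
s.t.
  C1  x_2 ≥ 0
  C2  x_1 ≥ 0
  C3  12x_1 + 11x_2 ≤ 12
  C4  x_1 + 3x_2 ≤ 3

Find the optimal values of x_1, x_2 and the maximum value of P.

Corner points and P = -12x_1 + x_2:
  (0, 0) → P = 0
  (1, 0) → P = -12
  (0, 1) → P = 1
  (3/25, 24/25) → P = -12/25

The optimum lies where x_1 = 0 and x_1 + 3x_2 = 3.
Solving simultaneously gives x_1 = 0, x_2 = 1.

x_1 = 0, x_2 = 1, maximum P = 1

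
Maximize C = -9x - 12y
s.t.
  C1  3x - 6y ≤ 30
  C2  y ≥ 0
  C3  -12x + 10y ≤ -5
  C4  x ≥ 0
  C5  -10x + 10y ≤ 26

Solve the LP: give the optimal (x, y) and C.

Feasible corners and C = -9x - 12y:
  (10, 0) → C = -90
  (5/12, 0) → C = -15/4
  (31/2, 181/10) → C = -3567/10
The feasible region is unbounded (it extends along (1, 1), (2, 1)), but C strictly decreases along every unbounded feasible direction, so there is no improving ray and the maximum is attained at a vertex.

x = 5/12, y = 0, maximum C = -15/4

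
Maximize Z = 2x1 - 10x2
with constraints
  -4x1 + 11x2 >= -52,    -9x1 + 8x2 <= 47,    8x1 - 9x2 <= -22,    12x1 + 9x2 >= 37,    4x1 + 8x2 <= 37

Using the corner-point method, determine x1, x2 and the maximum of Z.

Feasible corners and Z = 2x1 - 10x2:
  (3/4, 28/9) → Z = -533/18
  (157/100, 96/25) → Z = -1763/50
  (-37/60, 74/15) → Z = -1517/30

x1 = 3/4, x2 = 28/9, maximum Z = -533/18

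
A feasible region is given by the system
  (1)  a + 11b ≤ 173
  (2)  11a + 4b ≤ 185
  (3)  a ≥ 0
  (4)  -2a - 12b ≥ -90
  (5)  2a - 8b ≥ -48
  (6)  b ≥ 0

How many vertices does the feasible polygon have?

5

Intersecting each pair of boundary lines and keeping only the points that satisfy every inequality leaves:
  (15, 5)
  (185/11, 0)
  (0, 6)
  (0, 0)
  (18/5, 69/10)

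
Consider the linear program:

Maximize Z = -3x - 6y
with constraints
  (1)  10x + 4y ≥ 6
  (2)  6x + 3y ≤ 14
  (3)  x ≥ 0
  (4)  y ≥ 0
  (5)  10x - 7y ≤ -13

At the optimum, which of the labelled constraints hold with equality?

Vertices and Z = -3x - 6y:
  (0, 14/3) → Z = -28
  (59/72, 109/36) → Z = -165/8
  (0, 13/7) → Z = -78/7

The maximum is at (0, 13/7). Substituting into each constraint, equality holds for (3) and (5); the remaining constraints have slack.

(3) and (5)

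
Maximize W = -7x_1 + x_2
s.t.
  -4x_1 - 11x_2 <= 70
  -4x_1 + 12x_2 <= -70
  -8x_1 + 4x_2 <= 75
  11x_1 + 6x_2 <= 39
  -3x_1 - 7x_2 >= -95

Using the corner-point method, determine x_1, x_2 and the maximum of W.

x_1 = -35/46, x_2 = -140/23, maximum W = -35/46

Vertices and W = -7x_1 + x_2:
  (-35/46, -140/23) → W = -35/46
  (849/97, -926/97) → W = -6869/97
  (74/13, -307/78) → W = -3415/78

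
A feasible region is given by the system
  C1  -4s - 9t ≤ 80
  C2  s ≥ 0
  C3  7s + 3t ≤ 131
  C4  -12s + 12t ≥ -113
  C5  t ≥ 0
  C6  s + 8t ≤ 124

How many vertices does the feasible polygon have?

5

The feasible vertices (each the meet of two boundaries and inside every other half-plane) are:
  (0, 0)
  (0, 31/2)
  (637/40, 781/120)
  (676/53, 737/53)
  (113/12, 0)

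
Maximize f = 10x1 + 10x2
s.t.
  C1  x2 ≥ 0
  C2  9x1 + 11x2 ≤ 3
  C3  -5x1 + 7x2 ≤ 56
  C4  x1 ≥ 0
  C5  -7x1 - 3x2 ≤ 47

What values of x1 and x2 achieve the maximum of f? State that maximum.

Vertices and f = 10x1 + 10x2:
  (1/3, 0) → f = 10/3
  (0, 0) → f = 0
  (0, 3/11) → f = 30/11

At the optimal vertex, x2 = 0 and 9x1 + 11x2 = 3.
Solving simultaneously gives x1 = 1/3, x2 = 0.

x1 = 1/3, x2 = 0, maximum f = 10/3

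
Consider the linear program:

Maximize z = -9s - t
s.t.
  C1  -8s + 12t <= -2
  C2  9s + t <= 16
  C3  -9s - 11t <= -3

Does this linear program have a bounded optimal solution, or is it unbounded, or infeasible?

Extreme points and z = -9s - t:
  (97/58, 55/58) → z = -16
  (29/98, 3/98) → z = -132/49
  (173/90, -13/10) → z = -16
The feasible region has finitely many vertices and no improving ray; the maximum is -132/49 at (29/98, 3/98).

bounded optimum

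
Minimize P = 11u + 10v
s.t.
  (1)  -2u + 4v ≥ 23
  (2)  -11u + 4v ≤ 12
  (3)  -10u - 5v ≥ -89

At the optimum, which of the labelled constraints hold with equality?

(1) and (2)

Corner points and P = 11u + 10v:
  (11/9, 229/36) → P = 1387/18
  (241/50, 204/25) → P = 6731/50
  (296/95, 1099/95) → P = 14246/95

The minimum is at (11/9, 229/36). Substituting into each constraint, equality holds for (1) and (2); the remaining constraints have slack.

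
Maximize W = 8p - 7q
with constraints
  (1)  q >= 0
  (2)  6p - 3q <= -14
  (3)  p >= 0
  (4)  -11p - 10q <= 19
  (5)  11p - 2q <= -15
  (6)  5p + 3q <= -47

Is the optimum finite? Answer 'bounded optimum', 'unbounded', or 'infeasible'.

The boundaries p = 0 and 11p - 2q = -15 meet at (0, 15/2), but that point violates 5p + 3q ≤ -47. Every candidate vertex is excluded by some other constraint, so the feasible region is empty.

infeasible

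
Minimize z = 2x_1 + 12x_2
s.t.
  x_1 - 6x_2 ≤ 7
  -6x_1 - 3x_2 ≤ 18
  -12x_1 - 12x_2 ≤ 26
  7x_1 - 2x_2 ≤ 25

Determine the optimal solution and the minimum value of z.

x_1 = -6/7, x_2 = -55/42, minimum z = -122/7

Vertices and z = 2x_1 + 12x_2:
  (-6/7, -55/42) → z = -122/7
  (17/5, -3/5) → z = -2/5
  (-23/6, 5/3) → z = 37/3
The feasible region is unbounded (it extends along (2, 7), (-1, 2)), but z strictly increases along every unbounded feasible direction, so there is no improving ray and the minimum is attained at a vertex.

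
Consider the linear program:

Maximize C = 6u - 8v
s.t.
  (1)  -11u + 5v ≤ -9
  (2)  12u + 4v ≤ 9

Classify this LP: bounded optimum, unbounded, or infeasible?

unbounded

From the feasible point (81/104, -9/104), moving in the direction (-5, -11) keeps every constraint satisfied while C increases without bound.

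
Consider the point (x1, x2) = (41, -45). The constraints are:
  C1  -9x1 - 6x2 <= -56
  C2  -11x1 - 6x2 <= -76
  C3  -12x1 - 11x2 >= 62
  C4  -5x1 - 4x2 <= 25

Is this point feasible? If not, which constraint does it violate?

Constraint C3: -12x1 - 11x2 = 3, which is not ≥ 62. All other constraints are satisfied.

not feasible — violates C3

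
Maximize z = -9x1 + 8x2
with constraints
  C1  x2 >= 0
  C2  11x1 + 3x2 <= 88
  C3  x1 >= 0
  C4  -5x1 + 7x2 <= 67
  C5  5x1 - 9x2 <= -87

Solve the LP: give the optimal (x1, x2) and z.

Vertices and z = -9x1 + 8x2:
  (415/92, 1177/92) → z = 247/4
  (177/38, 1397/114) → z = 6397/114
  (3/5, 10) → z = 373/5

The binding constraints are -5x1 + 7x2 = 67 and 5x1 - 9x2 = -87.
Solving simultaneously gives x1 = 3/5, x2 = 10.

x1 = 3/5, x2 = 10, maximum z = 373/5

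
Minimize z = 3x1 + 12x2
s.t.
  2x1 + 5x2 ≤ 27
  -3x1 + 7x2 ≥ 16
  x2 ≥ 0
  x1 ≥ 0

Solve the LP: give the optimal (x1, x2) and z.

x1 = 0, x2 = 16/7, minimum z = 192/7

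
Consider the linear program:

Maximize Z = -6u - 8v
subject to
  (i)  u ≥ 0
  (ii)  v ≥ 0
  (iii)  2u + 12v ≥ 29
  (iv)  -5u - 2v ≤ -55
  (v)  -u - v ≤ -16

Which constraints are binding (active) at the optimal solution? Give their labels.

(ii) and (v)

Vertices and Z = -6u - 8v:
  (0, 55/2) → Z = -220
  (16, 0) → Z = -96
  (23/3, 25/3) → Z = -338/3
The feasible region is unbounded (it extends along (0, 1), (1, 0)), but Z strictly decreases along every unbounded feasible direction, so there is no improving ray and the maximum is attained at a vertex.

The maximum is at (16, 0). Substituting into each constraint, equality holds for (ii) and (v); the remaining constraints have slack.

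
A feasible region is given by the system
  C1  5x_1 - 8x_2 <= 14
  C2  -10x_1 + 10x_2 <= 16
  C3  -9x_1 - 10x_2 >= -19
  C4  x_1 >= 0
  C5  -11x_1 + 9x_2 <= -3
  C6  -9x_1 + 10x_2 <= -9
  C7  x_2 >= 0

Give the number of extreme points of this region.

Pairwise boundary intersections that survive every other constraint:
  (14/9, 1/2)
  (19/9, 0)
  (1, 0)

3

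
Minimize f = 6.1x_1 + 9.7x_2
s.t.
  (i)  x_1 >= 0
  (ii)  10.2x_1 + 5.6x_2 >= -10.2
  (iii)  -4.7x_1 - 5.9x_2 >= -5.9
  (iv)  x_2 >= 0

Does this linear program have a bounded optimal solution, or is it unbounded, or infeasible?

Extreme points and f = 6.1x_1 + 9.7x_2:
  (0, 1) → f = 9.7
  (0, 0) → f = 0
  (59/47, 0) → f = 3599/470
The feasible region has finitely many vertices and no improving ray; the minimum is 0 at (0, 0).

bounded optimum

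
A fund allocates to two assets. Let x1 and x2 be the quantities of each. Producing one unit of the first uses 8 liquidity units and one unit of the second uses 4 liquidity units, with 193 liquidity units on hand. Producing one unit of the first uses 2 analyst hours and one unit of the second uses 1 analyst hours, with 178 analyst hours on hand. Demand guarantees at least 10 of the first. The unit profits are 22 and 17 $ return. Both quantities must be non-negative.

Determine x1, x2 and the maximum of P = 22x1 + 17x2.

Extreme points and P = 22x1 + 17x2:
  (193/8, 0) → P = 2123/4
  (10, 0) → P = 220
  (10, 113/4) → P = 2801/4

The optimum lies where 8x1 + 4x2 = 193 and x1 = 10.
Solving simultaneously gives x1 = 10, x2 = 113/4.

x1 = 10, x2 = 113/4, maximum P = 2801/4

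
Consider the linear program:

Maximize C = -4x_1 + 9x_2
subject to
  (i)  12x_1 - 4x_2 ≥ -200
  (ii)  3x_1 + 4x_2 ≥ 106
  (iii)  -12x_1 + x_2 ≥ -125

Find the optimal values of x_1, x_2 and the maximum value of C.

Extreme points and C = -4x_1 + 9x_2:
  (-94/15, 156/5) → C = 4588/15
  (175/9, 325/3) → C = 8075/9
  (202/17, 299/17) → C = 1883/17

x_1 = 175/9, x_2 = 325/3, maximum C = 8075/9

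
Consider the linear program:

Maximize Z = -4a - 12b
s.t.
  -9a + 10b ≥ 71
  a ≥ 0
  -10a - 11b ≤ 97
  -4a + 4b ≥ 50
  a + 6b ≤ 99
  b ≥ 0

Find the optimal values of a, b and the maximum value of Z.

a = 0, b = 25/2, maximum Z = -150

Vertices and Z = -4a - 12b:
  (0, 25/2) → Z = -150
  (0, 33/2) → Z = -198
  (24/7, 223/14) → Z = -1434/7

At the optimal vertex, a = 0 and -4a + 4b = 50.
Solving simultaneously gives a = 0, b = 25/2.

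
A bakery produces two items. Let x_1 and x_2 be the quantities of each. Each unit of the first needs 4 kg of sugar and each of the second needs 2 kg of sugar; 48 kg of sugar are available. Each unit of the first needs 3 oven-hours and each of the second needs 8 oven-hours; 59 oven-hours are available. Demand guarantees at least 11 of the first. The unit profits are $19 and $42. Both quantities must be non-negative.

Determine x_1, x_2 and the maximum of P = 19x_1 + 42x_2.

x_1 = 11, x_2 = 2, maximum P = 293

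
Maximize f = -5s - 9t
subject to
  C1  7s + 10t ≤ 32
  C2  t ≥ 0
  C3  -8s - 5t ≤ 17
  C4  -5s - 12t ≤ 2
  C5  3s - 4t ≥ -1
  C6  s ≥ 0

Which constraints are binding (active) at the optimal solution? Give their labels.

Corner points and f = -5s - 9t:
  (32/7, 0) → f = -160/7
  (59/29, 103/58) → f = -1517/58
  (0, 0) → f = 0
  (0, 1/4) → f = -9/4

The maximum is at (0, 0). Substituting into each constraint, equality holds for C2 and C6; the remaining constraints have slack.

C2 and C6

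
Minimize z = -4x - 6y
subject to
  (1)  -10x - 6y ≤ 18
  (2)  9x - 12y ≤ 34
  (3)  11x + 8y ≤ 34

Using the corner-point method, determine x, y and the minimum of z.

x = -174/7, y = 269/7, minimum z = -918/7

Extreme points and z = -4x - 6y:
  (-2/29, -251/87) → z = 510/29
  (-174/7, 269/7) → z = -918/7
  (10/3, -1/3) → z = -34/3

The optimum lies where -10x - 6y = 18 and 11x + 8y = 34.
Solving simultaneously gives x = -174/7, y = 269/7.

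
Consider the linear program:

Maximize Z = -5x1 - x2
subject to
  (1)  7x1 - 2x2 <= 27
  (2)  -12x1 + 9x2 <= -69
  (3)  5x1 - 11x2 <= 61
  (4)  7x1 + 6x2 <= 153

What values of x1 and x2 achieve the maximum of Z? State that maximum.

Feasible corners and Z = -5x1 - x2:
  (35/13, -53/13) → Z = -122/13
  (175/67, -292/67) → Z = -583/67
  (70/29, -129/29) → Z = -221/29

x1 = 70/29, x2 = -129/29, maximum Z = -221/29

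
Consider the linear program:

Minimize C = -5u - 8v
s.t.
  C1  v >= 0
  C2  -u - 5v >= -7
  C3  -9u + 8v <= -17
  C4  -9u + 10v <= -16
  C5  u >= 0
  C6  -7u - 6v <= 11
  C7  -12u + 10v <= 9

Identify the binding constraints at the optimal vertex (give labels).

Feasible corners and C = -5u - 8v:
  (7, 0) → C = -35
  (17/9, 0) → C = -85/9
  (30/11, 47/55) → C = -1126/55
  (7/3, 1/2) → C = -47/3

The minimum is at (7, 0). Substituting into each constraint, equality holds for C1 and C2; the remaining constraints have slack.

C1 and C2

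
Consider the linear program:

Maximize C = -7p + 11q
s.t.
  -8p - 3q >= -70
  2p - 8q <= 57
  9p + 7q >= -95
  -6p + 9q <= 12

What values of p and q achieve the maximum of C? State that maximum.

Corner points and C = -7p + 11q:
  (731/70, -158/35) → C = -8593/70
  (33/5, 86/15) → C = 253/15
  (-361/86, -703/86) → C = -2603/43
  (-313/41, -154/41) → C = 497/41

p = 33/5, q = 86/15, maximum C = 253/15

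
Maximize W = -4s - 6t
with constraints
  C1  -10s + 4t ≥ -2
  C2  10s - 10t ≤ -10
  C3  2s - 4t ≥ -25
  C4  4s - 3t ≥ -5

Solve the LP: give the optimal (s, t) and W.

s = -2, t = -1, maximum W = 14

At the optimal vertex, 10s - 10t = -10 and 4s - 3t = -5.
Solving simultaneously gives s = -2, t = -1.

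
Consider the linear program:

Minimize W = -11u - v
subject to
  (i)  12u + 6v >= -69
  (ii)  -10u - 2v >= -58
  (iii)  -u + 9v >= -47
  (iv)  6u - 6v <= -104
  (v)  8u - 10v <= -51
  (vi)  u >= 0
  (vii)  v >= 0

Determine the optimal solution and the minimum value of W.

Extreme points and W = -11u - v:
  (35/18, 347/18) → W = -122/3
  (0, 29) → W = -29
  (0, 52/3) → W = -52/3

At the optimal vertex, -10u - 2v = -58 and 6u - 6v = -104.
Solving simultaneously gives u = 35/18, v = 347/18.

u = 35/18, v = 347/18, minimum W = -122/3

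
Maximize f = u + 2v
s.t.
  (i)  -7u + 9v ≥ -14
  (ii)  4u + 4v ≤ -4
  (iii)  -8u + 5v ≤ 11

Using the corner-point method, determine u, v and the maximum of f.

u = -16/13, v = 3/13, maximum f = -10/13

Extreme points and f = u + 2v:
  (5/16, -21/16) → f = -37/16
  (-169/37, -189/37) → f = -547/37
  (-16/13, 3/13) → f = -10/13

The optimum lies where 4u + 4v = -4 and -8u + 5v = 11.
Solving simultaneously gives u = -16/13, v = 3/13.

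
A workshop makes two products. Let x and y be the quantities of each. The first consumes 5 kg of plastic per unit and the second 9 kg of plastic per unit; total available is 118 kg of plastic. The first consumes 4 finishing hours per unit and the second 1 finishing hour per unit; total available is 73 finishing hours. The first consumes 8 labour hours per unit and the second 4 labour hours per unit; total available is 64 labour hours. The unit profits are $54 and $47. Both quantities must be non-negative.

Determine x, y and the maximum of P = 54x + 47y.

x = 2, y = 12, maximum P = 672

At the optimal vertex, 5x + 9y = 118 and 8x + 4y = 64.
Solving simultaneously gives x = 2, y = 12.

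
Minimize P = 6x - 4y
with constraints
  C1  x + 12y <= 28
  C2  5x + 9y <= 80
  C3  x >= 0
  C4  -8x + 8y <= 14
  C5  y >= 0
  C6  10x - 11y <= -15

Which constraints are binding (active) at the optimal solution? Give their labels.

C3 and C4

Feasible corners and P = 6x - 4y:
  (7/13, 119/52) → P = -77/13
  (128/131, 295/131) → P = -412/131
  (0, 7/4) → P = -7
  (0, 15/11) → P = -60/11

The minimum is at (0, 7/4). Substituting into each constraint, equality holds for C3 and C4; the remaining constraints have slack.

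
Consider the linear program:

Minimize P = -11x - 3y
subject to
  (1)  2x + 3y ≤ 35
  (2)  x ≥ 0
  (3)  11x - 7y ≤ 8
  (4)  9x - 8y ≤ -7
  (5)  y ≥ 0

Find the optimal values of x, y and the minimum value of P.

x = 269/47, y = 369/47, minimum P = -4066/47

At the optimal vertex, 2x + 3y = 35 and 11x - 7y = 8.
Solving simultaneously gives x = 269/47, y = 369/47.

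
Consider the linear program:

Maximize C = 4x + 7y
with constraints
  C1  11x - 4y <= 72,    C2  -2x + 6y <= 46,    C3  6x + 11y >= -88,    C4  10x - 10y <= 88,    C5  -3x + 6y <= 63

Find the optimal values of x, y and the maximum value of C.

Feasible corners and C = 4x + 7y:
  (308/29, 325/29) → C = 3507/29
  (184/35, -124/35) → C = -132/35
  (-17, 2) → C = -54
  (44/85, -704/85) → C = -4752/85
  (-407/23, 38/23) → C = -1362/23

The optimum lies where 11x - 4y = 72 and -2x + 6y = 46.
Solving simultaneously gives x = 308/29, y = 325/29.

x = 308/29, y = 325/29, maximum C = 3507/29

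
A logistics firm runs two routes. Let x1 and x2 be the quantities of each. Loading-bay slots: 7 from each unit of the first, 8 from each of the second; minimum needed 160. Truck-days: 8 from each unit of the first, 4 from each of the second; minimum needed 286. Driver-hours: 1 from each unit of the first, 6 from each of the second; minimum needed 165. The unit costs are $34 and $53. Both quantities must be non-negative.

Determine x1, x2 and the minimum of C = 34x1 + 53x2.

Extreme points and C = 34x1 + 53x2:
  (0, 143/2) → C = 7579/2
  (165, 0) → C = 5610
  (24, 47/2) → C = 4123/2
The feasible region is unbounded (it extends along (0, 1), (1, 0)), but C strictly increases along every unbounded feasible direction, so there is no improving ray and the minimum is attained at a vertex.

At the optimal vertex, 8x1 + 4x2 = 286 and x1 + 6x2 = 165.
Solving simultaneously gives x1 = 24, x2 = 47/2.

x1 = 24, x2 = 47/2, minimum C = 4123/2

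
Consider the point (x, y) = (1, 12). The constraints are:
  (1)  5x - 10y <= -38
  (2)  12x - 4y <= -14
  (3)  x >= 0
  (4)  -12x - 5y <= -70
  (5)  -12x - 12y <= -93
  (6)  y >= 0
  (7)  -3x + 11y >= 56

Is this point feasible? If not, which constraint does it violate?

(1): -115 ≤ -38 ✓
(2): -36 ≤ -14 ✓
(3): 1 ≥ 0 ✓
(4): -72 ≤ -70 ✓
(5): -156 ≤ -93 ✓
(6): 12 ≥ 0 ✓
(7): 129 ≥ 56 ✓

feasible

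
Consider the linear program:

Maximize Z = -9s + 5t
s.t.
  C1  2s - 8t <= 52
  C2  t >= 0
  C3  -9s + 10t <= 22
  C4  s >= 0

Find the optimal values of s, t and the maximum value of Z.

Corner points and Z = -9s + 5t:
  (26, 0) → Z = -234
  (0, 0) → Z = 0
  (0, 11/5) → Z = 11
The feasible region is unbounded (it extends along (10, 9), (4, 1)), but Z strictly decreases along every unbounded feasible direction, so there is no improving ray and the maximum is attained at a vertex.

At the optimal vertex, -9s + 10t = 22 and s = 0.
Solving simultaneously gives s = 0, t = 11/5.

s = 0, t = 11/5, maximum Z = 11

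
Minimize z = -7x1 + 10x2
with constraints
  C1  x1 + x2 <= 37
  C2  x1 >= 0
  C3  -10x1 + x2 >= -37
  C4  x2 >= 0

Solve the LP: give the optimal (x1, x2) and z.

The optimum lies where -10x1 + x2 = -37 and x2 = 0.
Solving simultaneously gives x1 = 37/10, x2 = 0.

x1 = 37/10, x2 = 0, minimum z = -259/10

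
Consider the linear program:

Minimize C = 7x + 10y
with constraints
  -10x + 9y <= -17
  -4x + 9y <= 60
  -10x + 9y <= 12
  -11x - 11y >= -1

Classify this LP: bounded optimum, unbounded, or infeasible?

From the feasible point (196/209, -177/209), moving in the direction (-9, -10) keeps every constraint satisfied while C decreases without bound.

unbounded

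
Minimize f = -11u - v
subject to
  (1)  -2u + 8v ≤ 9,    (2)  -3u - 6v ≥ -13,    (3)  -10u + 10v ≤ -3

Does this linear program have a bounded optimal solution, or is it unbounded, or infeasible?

unbounded

From the feasible point (74/45, 121/90), moving in the direction (6, -3) keeps every constraint satisfied while f decreases without bound.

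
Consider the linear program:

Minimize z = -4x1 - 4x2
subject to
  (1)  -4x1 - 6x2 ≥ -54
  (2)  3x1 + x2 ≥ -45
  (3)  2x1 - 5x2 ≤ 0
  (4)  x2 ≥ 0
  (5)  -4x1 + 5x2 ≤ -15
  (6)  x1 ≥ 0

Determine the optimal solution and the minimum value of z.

Feasible corners and z = -4x1 - 4x2:
  (135/16, 27/8) → z = -189/4
  (90/11, 39/11) → z = -516/11
  (15/2, 3) → z = -42

x1 = 135/16, x2 = 27/8, minimum z = -189/4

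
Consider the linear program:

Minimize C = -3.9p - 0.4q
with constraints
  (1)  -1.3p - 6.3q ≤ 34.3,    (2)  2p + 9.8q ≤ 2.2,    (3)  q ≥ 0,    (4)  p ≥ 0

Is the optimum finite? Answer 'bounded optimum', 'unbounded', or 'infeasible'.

bounded optimum

Feasible corners and C = -3.9p - 0.4q:
  (1.1, 0) → C = -4.29
  (0, 11/49) → C = -22/245
  (0, 0) → C = 0
The feasible region has finitely many vertices and no improving ray; the minimum is -4.29 at (1.1, 0).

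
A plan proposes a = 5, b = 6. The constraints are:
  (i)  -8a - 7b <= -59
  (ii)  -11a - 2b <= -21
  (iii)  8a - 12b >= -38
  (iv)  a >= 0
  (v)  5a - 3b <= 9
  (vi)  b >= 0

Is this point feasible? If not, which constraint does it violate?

(i): -82 ≤ -59 ✓
(ii): -67 ≤ -21 ✓
(iii): -32 ≥ -38 ✓
(iv): 5 ≥ 0 ✓
(v): 7 ≤ 9 ✓
(vi): 6 ≥ 0 ✓

feasible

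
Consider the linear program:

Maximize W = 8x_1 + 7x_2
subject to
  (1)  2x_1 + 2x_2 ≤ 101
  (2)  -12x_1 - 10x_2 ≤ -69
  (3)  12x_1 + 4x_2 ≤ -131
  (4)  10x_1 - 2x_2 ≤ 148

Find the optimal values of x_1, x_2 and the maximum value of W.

x_1 = -333/8, x_2 = 737/8, maximum W = 2495/8

Extreme points and W = 8x_1 + 7x_2:
  (-218, 537/2) → W = 271/2
  (-333/8, 737/8) → W = 2495/8
  (-793/36, 100/3) → W = 514/9

The optimum lies where 2x_1 + 2x_2 = 101 and 12x_1 + 4x_2 = -131.
Solving simultaneously gives x_1 = -333/8, x_2 = 737/8.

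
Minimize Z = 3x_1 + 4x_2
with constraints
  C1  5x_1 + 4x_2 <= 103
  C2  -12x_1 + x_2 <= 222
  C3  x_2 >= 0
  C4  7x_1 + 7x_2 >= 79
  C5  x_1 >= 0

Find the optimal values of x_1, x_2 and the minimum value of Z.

x_1 = 79/7, x_2 = 0, minimum Z = 237/7

Extreme points and Z = 3x_1 + 4x_2:
  (103/5, 0) → Z = 309/5
  (0, 103/4) → Z = 103
  (79/7, 0) → Z = 237/7
  (0, 79/7) → Z = 316/7

The binding constraints are x_2 = 0 and 7x_1 + 7x_2 = 79.
Solving simultaneously gives x_1 = 79/7, x_2 = 0.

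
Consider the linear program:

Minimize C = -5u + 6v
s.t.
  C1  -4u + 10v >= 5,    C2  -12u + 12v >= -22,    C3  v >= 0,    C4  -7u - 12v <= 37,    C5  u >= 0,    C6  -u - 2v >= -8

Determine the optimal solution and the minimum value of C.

Vertices and C = -5u + 6v:
  (35/9, 37/18) → C = -64/9
  (0, 1/2) → C = 3
  (0, 4) → C = 24

The optimum lies where -4u + 10v = 5 and -12u + 12v = -22.
Solving simultaneously gives u = 35/9, v = 37/18.

u = 35/9, v = 37/18, minimum C = -64/9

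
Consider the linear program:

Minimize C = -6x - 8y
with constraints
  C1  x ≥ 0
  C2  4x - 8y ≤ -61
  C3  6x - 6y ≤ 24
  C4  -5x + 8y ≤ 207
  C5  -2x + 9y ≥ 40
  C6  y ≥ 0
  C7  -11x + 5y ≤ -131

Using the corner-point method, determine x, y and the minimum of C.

x = 239/3, y = 227/3, minimum C = -3250/3

Extreme points and C = -6x - 8y:
  (93/4, 77/4) → C = -587/2
  (1353/68, 1195/68) → C = -8839/34
  (239/3, 227/3) → C = -3250/3
  (2083/63, 2932/63) → C = -35954/63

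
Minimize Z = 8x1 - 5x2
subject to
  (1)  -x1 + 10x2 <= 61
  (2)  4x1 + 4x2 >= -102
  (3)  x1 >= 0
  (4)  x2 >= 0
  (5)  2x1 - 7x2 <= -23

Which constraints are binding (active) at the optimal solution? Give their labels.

Corner points and Z = 8x1 - 5x2:
  (0, 61/10) → Z = -61/2
  (197/13, 99/13) → Z = 1081/13
  (0, 23/7) → Z = -115/7

The minimum is at (0, 61/10). Substituting into each constraint, equality holds for (1) and (3); the remaining constraints have slack.

(1) and (3)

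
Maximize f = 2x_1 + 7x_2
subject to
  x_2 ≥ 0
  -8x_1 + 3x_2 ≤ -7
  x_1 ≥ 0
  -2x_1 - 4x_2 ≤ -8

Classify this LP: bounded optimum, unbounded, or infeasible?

unbounded

From the feasible point (4, 0), moving in the direction (3, 8) keeps every constraint satisfied while f increases without bound.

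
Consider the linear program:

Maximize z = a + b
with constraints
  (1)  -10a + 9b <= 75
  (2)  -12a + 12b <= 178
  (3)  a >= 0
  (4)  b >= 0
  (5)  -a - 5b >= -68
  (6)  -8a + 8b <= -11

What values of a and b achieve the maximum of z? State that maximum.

Vertices and z = a + b:
  (68, 0) → z = 68
  (11/8, 0) → z = 11/8
  (599/48, 533/48) → z = 283/12

a = 68, b = 0, maximum z = 68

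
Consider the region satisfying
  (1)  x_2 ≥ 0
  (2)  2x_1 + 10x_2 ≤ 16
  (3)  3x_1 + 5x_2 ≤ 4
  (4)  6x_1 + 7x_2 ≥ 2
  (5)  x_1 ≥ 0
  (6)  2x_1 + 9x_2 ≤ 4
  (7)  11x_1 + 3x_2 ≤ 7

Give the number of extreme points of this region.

Pairwise boundary intersections that survive every other constraint:
  (1/3, 0)
  (7/11, 0)
  (0, 2/7)
  (0, 4/9)
  (17/31, 10/31)

5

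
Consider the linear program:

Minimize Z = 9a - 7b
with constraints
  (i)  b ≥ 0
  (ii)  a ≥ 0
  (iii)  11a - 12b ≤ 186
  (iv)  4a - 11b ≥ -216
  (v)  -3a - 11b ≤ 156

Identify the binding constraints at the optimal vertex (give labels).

Extreme points and Z = 9a - 7b:
  (0, 0) → Z = 0
  (186/11, 0) → Z = 1674/11
  (0, 216/11) → Z = -1512/11
  (4638/73, 3120/73) → Z = 19902/73

The minimum is at (0, 216/11). Substituting into each constraint, equality holds for (ii) and (iv); the remaining constraints have slack.

(ii) and (iv)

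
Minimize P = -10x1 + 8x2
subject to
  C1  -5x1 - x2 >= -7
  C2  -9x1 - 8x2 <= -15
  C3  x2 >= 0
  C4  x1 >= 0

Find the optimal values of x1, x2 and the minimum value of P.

x1 = 41/31, x2 = 12/31, minimum P = -314/31

Extreme points and P = -10x1 + 8x2:
  (41/31, 12/31) → P = -314/31
  (0, 7) → P = 56
  (0, 15/8) → P = 15

The optimum lies where -5x1 - x2 = -7 and -9x1 - 8x2 = -15.
Solving simultaneously gives x1 = 41/31, x2 = 12/31.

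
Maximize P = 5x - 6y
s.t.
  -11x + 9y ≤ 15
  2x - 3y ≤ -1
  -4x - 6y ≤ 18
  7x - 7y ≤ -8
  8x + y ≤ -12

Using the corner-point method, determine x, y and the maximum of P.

Corner points and P = 5x - 6y:
  (-33/14, -17/14) → P = -9/2
  (-123/83, -12/83) → P = -543/83
  (-92/63, -20/63) → P = -340/63

The binding constraints are -11x + 9y = 15 and 7x - 7y = -8.
Solving simultaneously gives x = -33/14, y = -17/14.

x = -33/14, y = -17/14, maximum P = -9/2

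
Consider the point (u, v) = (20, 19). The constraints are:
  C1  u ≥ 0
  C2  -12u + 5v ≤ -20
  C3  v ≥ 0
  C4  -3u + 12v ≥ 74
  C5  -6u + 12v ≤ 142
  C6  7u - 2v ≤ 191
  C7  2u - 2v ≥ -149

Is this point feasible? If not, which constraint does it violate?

C1: 20 ≥ 0 ✓
C2: -145 ≤ -20 ✓
C3: 19 ≥ 0 ✓
C4: 168 ≥ 74 ✓
C5: 108 ≤ 142 ✓
C6: 102 ≤ 191 ✓
C7: 2 ≥ -149 ✓

feasible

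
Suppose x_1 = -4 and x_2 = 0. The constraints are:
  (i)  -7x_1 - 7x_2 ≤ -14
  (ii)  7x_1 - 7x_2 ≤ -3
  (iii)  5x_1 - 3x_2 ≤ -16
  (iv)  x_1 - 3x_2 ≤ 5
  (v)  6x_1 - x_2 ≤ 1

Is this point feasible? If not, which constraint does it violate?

not feasible — violates (i)

Constraint (i): -7x_1 - 7x_2 = 28, which is not ≤ -14. All other constraints are satisfied.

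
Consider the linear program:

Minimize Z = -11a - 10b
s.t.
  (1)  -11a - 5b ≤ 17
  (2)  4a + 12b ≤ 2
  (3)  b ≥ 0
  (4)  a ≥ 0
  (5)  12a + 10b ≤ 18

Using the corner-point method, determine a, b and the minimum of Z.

a = 1/2, b = 0, minimum Z = -11/2

Vertices and Z = -11a - 10b:
  (1/2, 0) → Z = -11/2
  (0, 1/6) → Z = -5/3
  (0, 0) → Z = 0

The binding constraints are 4a + 12b = 2 and b = 0.
Solving simultaneously gives a = 1/2, b = 0.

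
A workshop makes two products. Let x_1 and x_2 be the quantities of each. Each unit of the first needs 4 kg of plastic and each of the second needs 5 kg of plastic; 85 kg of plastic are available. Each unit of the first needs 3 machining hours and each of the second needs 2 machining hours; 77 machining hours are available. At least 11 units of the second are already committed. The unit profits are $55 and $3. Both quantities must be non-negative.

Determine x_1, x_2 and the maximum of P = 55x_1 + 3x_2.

Extreme points and P = 55x_1 + 3x_2:
  (0, 17) → P = 51
  (0, 11) → P = 33
  (15/2, 11) → P = 891/2

x_1 = 15/2, x_2 = 11, maximum P = 891/2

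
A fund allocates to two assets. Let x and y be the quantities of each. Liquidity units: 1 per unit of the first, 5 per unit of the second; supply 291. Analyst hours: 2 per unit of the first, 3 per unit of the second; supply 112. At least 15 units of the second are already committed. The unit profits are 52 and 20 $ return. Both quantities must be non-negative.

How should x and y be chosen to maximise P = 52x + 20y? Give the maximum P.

Extreme points and P = 52x + 20y:
  (0, 112/3) → P = 2240/3
  (0, 15) → P = 300
  (67/2, 15) → P = 2042

The optimum lies where 2x + 3y = 112 and y = 15.
Solving simultaneously gives x = 67/2, y = 15.

x = 67/2, y = 15, maximum P = 2042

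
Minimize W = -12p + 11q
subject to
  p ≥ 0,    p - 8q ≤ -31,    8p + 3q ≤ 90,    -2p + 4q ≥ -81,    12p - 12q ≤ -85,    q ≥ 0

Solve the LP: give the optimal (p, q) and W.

Feasible corners and W = -12p + 11q:
  (0, 30) → W = 330
  (0, 85/12) → W = 935/12
  (25/4, 40/3) → W = 215/3

p = 25/4, q = 40/3, minimum W = 215/3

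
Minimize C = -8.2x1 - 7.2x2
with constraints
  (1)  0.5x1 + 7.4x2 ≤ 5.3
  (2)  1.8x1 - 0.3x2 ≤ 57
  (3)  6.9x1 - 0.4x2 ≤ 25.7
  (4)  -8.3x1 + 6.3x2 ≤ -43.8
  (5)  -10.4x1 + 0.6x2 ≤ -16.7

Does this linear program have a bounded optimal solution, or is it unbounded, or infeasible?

Vertices and C = -8.2x1 - 7.2x2:
  (-503/45, -3856/15) → C = 437071/225
  (-973/68, -9379/34) → C = 715181/340
  (14439/4015, -8891/4015) → C = -271923/20075
  (2631/2018, -31691/6054) → C = 272421/10090
The feasible region has finitely many vertices and no improving ray; the minimum is -271923/20075 at (14439/4015, -8891/4015).

bounded optimum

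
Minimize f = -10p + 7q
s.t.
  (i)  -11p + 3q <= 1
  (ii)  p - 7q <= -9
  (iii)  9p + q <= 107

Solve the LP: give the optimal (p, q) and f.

Vertices and f = -10p + 7q:
  (10/37, 49/37) → f = 243/37
  (160/19, 593/19) → f = 2551/19
  (185/16, 47/16) → f = -1521/16

The optimum lies where p - 7q = -9 and 9p + q = 107.
Solving simultaneously gives p = 185/16, q = 47/16.

p = 185/16, q = 47/16, minimum f = -1521/16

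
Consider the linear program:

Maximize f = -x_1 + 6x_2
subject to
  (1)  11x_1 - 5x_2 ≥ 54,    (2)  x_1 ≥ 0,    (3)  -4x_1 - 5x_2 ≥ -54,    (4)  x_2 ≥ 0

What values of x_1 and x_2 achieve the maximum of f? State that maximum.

Extreme points and f = -x_1 + 6x_2:
  (36/5, 126/25) → f = 576/25
  (54/11, 0) → f = -54/11
  (27/2, 0) → f = -27/2

The binding constraints are 11x_1 - 5x_2 = 54 and -4x_1 - 5x_2 = -54.
Solving simultaneously gives x_1 = 36/5, x_2 = 126/25.

x_1 = 36/5, x_2 = 126/25, maximum f = 576/25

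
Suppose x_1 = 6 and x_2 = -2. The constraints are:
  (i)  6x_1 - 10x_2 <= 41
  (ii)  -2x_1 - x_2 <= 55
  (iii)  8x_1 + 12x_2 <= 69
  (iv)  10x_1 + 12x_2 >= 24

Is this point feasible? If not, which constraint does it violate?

Constraint (i): 6x_1 - 10x_2 = 56, which is not ≤ 41. All other constraints are satisfied.

not feasible — violates (i)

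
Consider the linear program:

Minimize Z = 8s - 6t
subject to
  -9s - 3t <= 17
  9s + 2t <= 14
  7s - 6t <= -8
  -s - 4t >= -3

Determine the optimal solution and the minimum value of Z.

s = -7/3, t = 4/3, minimum Z = -80/3

Corner points and Z = 8s - 6t:
  (-42/25, -47/75) → Z = -242/25
  (-7/3, 4/3) → Z = -80/3
  (-7/17, 29/34) → Z = -143/17

The binding constraints are -9s - 3t = 17 and -s - 4t = -3.
Solving simultaneously gives s = -7/3, t = 4/3.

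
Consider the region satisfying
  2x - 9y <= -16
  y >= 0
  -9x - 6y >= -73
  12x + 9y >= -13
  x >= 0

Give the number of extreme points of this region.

3

Of the 10 pairwise boundary intersections, those satisfying every inequality are:
  (187/31, 290/93)
  (0, 16/9)
  (0, 73/6)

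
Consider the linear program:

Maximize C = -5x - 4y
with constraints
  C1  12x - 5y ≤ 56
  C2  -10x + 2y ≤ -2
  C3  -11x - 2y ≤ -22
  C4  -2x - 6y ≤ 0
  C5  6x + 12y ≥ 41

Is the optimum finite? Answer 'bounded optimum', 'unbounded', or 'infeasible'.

bounded optimum

Extreme points and C = -5x - 4y:
  (877/174, 26/29) → C = -5009/174
  (8/7, 33/7) → C = -172/7
  (91/60, 319/120) → C = -1093/60
The feasible region has finitely many vertices and no improving ray; the maximum is -1093/60 at (91/60, 319/120).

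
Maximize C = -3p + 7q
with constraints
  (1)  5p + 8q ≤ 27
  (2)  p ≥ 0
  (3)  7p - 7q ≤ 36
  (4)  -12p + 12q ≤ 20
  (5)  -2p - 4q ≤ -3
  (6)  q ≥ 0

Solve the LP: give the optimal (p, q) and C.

p = 41/39, q = 106/39, maximum C = 619/39

Extreme points and C = -3p + 7q:
  (477/91, 9/91) → C = -1368/91
  (41/39, 106/39) → C = 619/39
  (0, 5/3) → C = 35/3
  (0, 3/4) → C = 21/4
  (36/7, 0) → C = -108/7
  (3/2, 0) → C = -9/2

The binding constraints are 5p + 8q = 27 and -12p + 12q = 20.
Solving simultaneously gives p = 41/39, q = 106/39.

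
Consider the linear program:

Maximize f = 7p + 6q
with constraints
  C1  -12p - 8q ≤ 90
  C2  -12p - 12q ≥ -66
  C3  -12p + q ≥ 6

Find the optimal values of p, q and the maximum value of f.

p = -1/26, q = 72/13, maximum f = 857/26

Vertices and f = 7p + 6q:
  (-67/2, 39) → f = -1/2
  (-23/18, -28/3) → f = -1169/18
  (-1/26, 72/13) → f = 857/26

The optimum lies where -12p - 12q = -66 and -12p + q = 6.
Solving simultaneously gives p = -1/26, q = 72/13.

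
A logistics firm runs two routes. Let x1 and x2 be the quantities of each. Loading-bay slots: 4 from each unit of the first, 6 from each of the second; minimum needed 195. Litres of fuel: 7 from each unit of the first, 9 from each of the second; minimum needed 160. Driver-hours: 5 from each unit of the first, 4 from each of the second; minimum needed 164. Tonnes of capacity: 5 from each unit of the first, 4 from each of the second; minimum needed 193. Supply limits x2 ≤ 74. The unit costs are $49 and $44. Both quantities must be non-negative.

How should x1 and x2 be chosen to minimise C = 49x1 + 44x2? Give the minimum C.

x1 = 27, x2 = 29/2, minimum C = 1961

Corner points and C = 49x1 + 44x2:
  (0, 193/4) → C = 2123
  (0, 74) → C = 3256
  (195/4, 0) → C = 9555/4
  (27, 29/2) → C = 1961
The feasible region is unbounded (it extends along (1, 0)), but C strictly increases along every unbounded feasible direction, so there is no improving ray and the minimum is attained at a vertex.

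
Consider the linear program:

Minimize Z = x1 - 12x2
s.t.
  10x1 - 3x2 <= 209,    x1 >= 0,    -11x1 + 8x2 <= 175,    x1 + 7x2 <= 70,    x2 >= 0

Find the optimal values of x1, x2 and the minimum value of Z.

x1 = 0, x2 = 10, minimum Z = -120

Extreme points and Z = x1 - 12x2:
  (1673/73, 491/73) → Z = -4219/73
  (209/10, 0) → Z = 209/10
  (0, 10) → Z = -120
  (0, 0) → Z = 0

The optimum lies where x1 = 0 and x1 + 7x2 = 70.
Solving simultaneously gives x1 = 0, x2 = 10.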